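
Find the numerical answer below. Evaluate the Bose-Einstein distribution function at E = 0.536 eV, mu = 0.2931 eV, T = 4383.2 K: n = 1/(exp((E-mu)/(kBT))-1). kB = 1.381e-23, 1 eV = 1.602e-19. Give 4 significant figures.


Step 1: (E - mu) = 0.2429 eV
Step 2: x = (E-mu)*eV/(kB*T) = 0.2429*1.602e-19/(1.381e-23*4383.2) = 0.6428
Step 3: exp(x) = 1.902
Step 4: n = 1/(exp(x)-1) = 1.109

1.109


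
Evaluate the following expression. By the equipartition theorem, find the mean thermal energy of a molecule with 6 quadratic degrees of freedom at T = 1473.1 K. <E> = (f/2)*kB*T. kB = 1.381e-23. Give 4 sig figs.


Step 1: f/2 = 6/2 = 3
Step 2: kB*T = 1.381e-23 * 1473.1 = 2.034e-20
Step 3: <E> = 3 * 2.034e-20 = 6.103e-20 J

6.103e-20


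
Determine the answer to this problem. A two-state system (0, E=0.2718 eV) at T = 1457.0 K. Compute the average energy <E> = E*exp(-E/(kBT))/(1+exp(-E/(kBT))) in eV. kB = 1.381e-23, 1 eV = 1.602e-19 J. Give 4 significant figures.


Step 1: beta*E = 0.2718*1.602e-19/(1.381e-23*1457.0) = 2.164
Step 2: exp(-beta*E) = 0.1149
Step 3: <E> = 0.2718*0.1149/(1+0.1149) = 0.028 eV

0.028


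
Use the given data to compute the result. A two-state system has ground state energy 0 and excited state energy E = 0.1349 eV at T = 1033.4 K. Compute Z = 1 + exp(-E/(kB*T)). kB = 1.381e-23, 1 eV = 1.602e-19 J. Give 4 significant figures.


Step 1: Compute beta*E = E*eV/(kB*T) = 0.1349*1.602e-19/(1.381e-23*1033.4) = 1.514
Step 2: exp(-beta*E) = exp(-1.514) = 0.22
Step 3: Z = 1 + 0.22 = 1.22

1.22


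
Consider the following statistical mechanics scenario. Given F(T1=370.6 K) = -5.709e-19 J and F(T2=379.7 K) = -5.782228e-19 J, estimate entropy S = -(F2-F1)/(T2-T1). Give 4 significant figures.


Step 1: dF = F2 - F1 = -5.782228e-19 - (-5.709e-19) = -7.3228e-21 J
Step 2: dT = T2 - T1 = 379.7 - 370.6 = 9.1 K
Step 3: S = -dF/dT = -(-7.3228e-21)/9.1 = 8.047e-22 J/K

8.047e-22


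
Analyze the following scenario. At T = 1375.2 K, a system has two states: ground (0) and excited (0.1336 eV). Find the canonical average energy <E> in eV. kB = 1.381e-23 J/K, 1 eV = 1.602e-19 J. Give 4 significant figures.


Step 1: beta*E = 0.1336*1.602e-19/(1.381e-23*1375.2) = 1.127
Step 2: exp(-beta*E) = 0.324
Step 3: <E> = 0.1336*0.324/(1+0.324) = 0.03269 eV

0.03269


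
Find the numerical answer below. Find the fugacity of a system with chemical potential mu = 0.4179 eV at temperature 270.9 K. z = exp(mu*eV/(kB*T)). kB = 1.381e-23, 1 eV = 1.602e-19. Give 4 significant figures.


Step 1: Convert mu to Joules: 0.4179*1.602e-19 = 6.695e-20 J
Step 2: kB*T = 1.381e-23*270.9 = 3.741e-21 J
Step 3: mu/(kB*T) = 17.9
Step 4: z = exp(17.9) = 5.912e+07

5.912e+07


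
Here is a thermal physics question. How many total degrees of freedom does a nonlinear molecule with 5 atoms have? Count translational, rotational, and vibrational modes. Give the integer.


Step 1: Translational DOF = 3
Step 2: Rotational DOF (nonlinear) = 3
Step 3: Vibrational DOF = 3*5 - 6 = 9
Step 4: Total = 3 + 3 + 9 = 15

15


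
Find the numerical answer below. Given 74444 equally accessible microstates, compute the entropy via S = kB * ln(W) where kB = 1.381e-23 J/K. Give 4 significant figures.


Step 1: ln(W) = ln(74444) = 11.22
Step 2: S = kB * ln(W) = 1.381e-23 * 11.22
Step 3: S = 1.549e-22 J/K

1.549e-22


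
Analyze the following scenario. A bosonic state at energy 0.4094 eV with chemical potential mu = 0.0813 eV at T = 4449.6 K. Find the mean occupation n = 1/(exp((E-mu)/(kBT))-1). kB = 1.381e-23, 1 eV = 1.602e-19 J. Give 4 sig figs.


Step 1: (E - mu) = 0.3281 eV
Step 2: x = (E-mu)*eV/(kB*T) = 0.3281*1.602e-19/(1.381e-23*4449.6) = 0.8554
Step 3: exp(x) = 2.352
Step 4: n = 1/(exp(x)-1) = 0.7395

0.7395


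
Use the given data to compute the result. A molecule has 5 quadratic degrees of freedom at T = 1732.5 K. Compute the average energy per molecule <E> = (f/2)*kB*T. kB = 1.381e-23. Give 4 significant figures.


Step 1: f/2 = 5/2 = 2.5
Step 2: kB*T = 1.381e-23 * 1732.5 = 2.393e-20
Step 3: <E> = 2.5 * 2.393e-20 = 5.981e-20 J

5.981e-20


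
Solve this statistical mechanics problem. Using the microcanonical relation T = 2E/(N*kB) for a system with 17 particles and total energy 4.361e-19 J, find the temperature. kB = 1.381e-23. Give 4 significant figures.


Step 1: Numerator = 2*E = 2*4.361e-19 = 8.722e-19 J
Step 2: Denominator = N*kB = 17*1.381e-23 = 2.348e-22
Step 3: T = 8.722e-19 / 2.348e-22 = 3715 K

3715


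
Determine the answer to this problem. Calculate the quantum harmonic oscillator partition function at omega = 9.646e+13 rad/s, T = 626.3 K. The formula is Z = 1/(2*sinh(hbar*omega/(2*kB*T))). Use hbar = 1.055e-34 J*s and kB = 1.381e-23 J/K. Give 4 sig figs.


Step 1: Compute x = hbar*omega/(kB*T) = 1.055e-34*9.646e+13/(1.381e-23*626.3) = 1.177
Step 2: x/2 = 0.5883
Step 3: sinh(x/2) = 0.6228
Step 4: Z = 1/(2*0.6228) = 0.8028

0.8028


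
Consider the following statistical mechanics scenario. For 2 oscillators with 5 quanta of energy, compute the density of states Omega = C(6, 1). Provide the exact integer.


Step 1: Use binomial coefficient C(6, 1)
Step 2: Numerator = 6! / 5!
Step 3: Denominator = 1!
Step 4: Omega = 6

6


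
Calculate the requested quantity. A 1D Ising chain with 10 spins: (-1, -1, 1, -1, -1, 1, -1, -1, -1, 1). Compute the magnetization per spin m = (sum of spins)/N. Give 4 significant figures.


Step 1: Count up spins (+1): 3, down spins (-1): 7
Step 2: Total magnetization M = 3 - 7 = -4
Step 3: m = M/N = -4/10 = -0.4

-0.4


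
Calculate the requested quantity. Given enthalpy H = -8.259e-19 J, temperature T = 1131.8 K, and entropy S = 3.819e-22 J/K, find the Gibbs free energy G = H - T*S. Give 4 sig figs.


Step 1: T*S = 1131.8 * 3.819e-22 = 4.322e-19 J
Step 2: G = H - T*S = -8.259e-19 - 4.322e-19
Step 3: G = -1.258e-18 J

-1.258e-18


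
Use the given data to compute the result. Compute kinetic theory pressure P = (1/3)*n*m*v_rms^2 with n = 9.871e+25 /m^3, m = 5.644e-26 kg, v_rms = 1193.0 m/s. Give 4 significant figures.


Step 1: v_rms^2 = 1193.0^2 = 1.423e+06
Step 2: n*m = 9.871e+25*5.644e-26 = 5.571
Step 3: P = (1/3)*5.571*1.423e+06 = 2.643e+06 Pa

2.643e+06


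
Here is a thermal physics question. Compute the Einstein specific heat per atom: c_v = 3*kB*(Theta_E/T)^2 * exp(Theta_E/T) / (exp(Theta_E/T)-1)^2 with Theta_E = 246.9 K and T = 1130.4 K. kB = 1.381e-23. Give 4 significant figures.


Step 1: x = Theta_E/T = 246.9/1130.4 = 0.2184
Step 2: x^2 = 0.04771
Step 3: exp(x) = 1.244
Step 4: c_v = 3*1.381e-23*0.04771*1.244/(1.244-1)^2 = 4.127e-23

4.127e-23


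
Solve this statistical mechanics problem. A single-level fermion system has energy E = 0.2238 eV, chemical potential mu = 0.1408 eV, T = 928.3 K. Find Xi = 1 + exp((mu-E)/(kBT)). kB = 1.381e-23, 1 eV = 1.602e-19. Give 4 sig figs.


Step 1: (mu - E) = 0.1408 - 0.2238 = -0.083 eV
Step 2: x = (mu-E)*eV/(kB*T) = -0.083*1.602e-19/(1.381e-23*928.3) = -1.037
Step 3: exp(x) = 0.3544
Step 4: Xi = 1 + 0.3544 = 1.354

1.354


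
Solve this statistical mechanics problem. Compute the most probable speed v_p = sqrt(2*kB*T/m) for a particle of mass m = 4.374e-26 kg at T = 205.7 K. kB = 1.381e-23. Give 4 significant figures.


Step 1: Numerator = 2*kB*T = 2*1.381e-23*205.7 = 5.681e-21
Step 2: Ratio = 5.681e-21 / 4.374e-26 = 1.299e+05
Step 3: v_p = sqrt(1.299e+05) = 360.4 m/s

360.4


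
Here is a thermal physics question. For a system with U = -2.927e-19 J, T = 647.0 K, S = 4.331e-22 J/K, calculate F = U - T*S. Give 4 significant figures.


Step 1: T*S = 647.0 * 4.331e-22 = 2.802e-19 J
Step 2: F = U - T*S = -2.927e-19 - 2.802e-19
Step 3: F = -5.729e-19 J

-5.729e-19


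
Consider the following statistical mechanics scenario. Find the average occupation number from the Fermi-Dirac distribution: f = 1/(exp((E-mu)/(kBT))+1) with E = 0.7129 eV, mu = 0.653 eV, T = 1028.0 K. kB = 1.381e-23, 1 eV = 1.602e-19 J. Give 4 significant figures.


Step 1: (E - mu) = 0.7129 - 0.653 = 0.0599 eV
Step 2: Convert: (E-mu)*eV = 9.596e-21 J
Step 3: x = (E-mu)*eV/(kB*T) = 0.6759
Step 4: f = 1/(exp(0.6759)+1) = 0.3372

0.3372


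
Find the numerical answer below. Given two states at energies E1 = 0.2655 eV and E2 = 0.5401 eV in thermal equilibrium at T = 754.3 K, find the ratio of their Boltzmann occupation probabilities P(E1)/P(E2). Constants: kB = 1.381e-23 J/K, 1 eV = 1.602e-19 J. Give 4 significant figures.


Step 1: Compute energy difference dE = E1 - E2 = 0.2655 - 0.5401 = -0.2746 eV
Step 2: Convert to Joules: dE_J = -0.2746 * 1.602e-19 = -4.399e-20 J
Step 3: Compute exponent = -dE_J / (kB * T) = -(-4.399e-20) / (1.381e-23 * 754.3) = 4.223
Step 4: P(E1)/P(E2) = exp(4.223) = 68.24

68.24


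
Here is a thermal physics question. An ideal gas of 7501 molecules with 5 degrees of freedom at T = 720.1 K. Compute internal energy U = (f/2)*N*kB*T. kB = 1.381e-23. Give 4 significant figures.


Step 1: f/2 = 5/2 = 2.5
Step 2: N*kB*T = 7501*1.381e-23*720.1 = 7.459e-17
Step 3: U = 2.5 * 7.459e-17 = 1.865e-16 J

1.865e-16


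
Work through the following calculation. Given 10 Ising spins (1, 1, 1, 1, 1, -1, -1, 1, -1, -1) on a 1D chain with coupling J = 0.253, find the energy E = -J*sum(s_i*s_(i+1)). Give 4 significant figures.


Step 1: Nearest-neighbor products: 1, 1, 1, 1, -1, 1, -1, -1, 1
Step 2: Sum of products = 3
Step 3: E = -0.253 * 3 = -0.759

-0.759


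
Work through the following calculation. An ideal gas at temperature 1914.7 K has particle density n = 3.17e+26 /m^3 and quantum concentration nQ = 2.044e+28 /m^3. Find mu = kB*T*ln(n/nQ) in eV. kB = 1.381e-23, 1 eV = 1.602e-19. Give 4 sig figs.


Step 1: n/nQ = 3.17e+26/2.044e+28 = 0.01551
Step 2: ln(n/nQ) = -4.166
Step 3: mu = kB*T*ln(n/nQ) = 2.644e-20*-4.166 = -1.102e-19 J
Step 4: Convert to eV: -1.102e-19/1.602e-19 = -0.6877 eV

-0.6877


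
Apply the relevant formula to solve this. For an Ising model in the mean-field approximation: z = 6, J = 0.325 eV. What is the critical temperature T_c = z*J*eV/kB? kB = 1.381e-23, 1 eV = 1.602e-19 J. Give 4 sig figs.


Step 1: z*J = 6*0.325 = 1.95 eV
Step 2: Convert to Joules: 1.95*1.602e-19 = 3.124e-19 J
Step 3: T_c = 3.124e-19 / 1.381e-23 = 2.262e+04 K

2.262e+04


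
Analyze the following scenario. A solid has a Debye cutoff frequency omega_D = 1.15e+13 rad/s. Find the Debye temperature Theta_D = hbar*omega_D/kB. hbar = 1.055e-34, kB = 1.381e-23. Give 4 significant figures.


Step 1: hbar*omega_D = 1.055e-34 * 1.15e+13 = 1.213e-21 J
Step 2: Theta_D = 1.213e-21 / 1.381e-23
Step 3: Theta_D = 87.85 K

87.85


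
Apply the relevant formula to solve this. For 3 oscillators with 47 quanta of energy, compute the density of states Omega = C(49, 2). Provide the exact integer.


Step 1: Use binomial coefficient C(49, 2)
Step 2: Numerator = 49! / 47!
Step 3: Denominator = 2!
Step 4: Omega = 1176

1176


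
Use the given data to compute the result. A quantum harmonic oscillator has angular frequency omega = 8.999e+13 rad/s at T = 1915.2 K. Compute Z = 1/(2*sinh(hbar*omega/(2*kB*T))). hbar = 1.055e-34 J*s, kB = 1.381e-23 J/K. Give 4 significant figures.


Step 1: Compute x = hbar*omega/(kB*T) = 1.055e-34*8.999e+13/(1.381e-23*1915.2) = 0.359
Step 2: x/2 = 0.1795
Step 3: sinh(x/2) = 0.1804
Step 4: Z = 1/(2*0.1804) = 2.771

2.771


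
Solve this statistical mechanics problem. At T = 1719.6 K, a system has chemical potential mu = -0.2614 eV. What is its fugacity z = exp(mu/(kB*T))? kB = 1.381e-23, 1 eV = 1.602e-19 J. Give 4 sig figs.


Step 1: Convert mu to Joules: -0.2614*1.602e-19 = -4.188e-20 J
Step 2: kB*T = 1.381e-23*1719.6 = 2.375e-20 J
Step 3: mu/(kB*T) = -1.763
Step 4: z = exp(-1.763) = 0.1715

0.1715


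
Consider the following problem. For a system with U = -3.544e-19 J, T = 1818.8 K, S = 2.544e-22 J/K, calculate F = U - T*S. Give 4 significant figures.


Step 1: T*S = 1818.8 * 2.544e-22 = 4.627e-19 J
Step 2: F = U - T*S = -3.544e-19 - 4.627e-19
Step 3: F = -8.171e-19 J

-8.171e-19


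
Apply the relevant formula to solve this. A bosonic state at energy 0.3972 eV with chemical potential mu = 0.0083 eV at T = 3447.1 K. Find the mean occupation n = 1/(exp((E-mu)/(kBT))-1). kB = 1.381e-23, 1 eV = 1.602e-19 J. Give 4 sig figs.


Step 1: (E - mu) = 0.3889 eV
Step 2: x = (E-mu)*eV/(kB*T) = 0.3889*1.602e-19/(1.381e-23*3447.1) = 1.309
Step 3: exp(x) = 3.702
Step 4: n = 1/(exp(x)-1) = 0.3702

0.3702


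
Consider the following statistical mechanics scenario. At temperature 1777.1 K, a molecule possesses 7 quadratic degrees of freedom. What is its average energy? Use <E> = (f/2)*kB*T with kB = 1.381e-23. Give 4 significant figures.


Step 1: f/2 = 7/2 = 3.5
Step 2: kB*T = 1.381e-23 * 1777.1 = 2.454e-20
Step 3: <E> = 3.5 * 2.454e-20 = 8.59e-20 J

8.59e-20


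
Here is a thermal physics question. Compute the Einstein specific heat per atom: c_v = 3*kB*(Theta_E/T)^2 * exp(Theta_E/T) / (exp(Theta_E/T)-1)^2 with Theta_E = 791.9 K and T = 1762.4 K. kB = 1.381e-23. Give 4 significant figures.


Step 1: x = Theta_E/T = 791.9/1762.4 = 0.4493
Step 2: x^2 = 0.2019
Step 3: exp(x) = 1.567
Step 4: c_v = 3*1.381e-23*0.2019*1.567/(1.567-1)^2 = 4.074e-23

4.074e-23


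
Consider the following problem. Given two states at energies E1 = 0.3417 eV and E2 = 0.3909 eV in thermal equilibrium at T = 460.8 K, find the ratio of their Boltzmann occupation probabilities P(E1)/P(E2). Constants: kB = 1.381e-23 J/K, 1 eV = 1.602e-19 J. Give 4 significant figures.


Step 1: Compute energy difference dE = E1 - E2 = 0.3417 - 0.3909 = -0.0492 eV
Step 2: Convert to Joules: dE_J = -0.0492 * 1.602e-19 = -7.882e-21 J
Step 3: Compute exponent = -dE_J / (kB * T) = -(-7.882e-21) / (1.381e-23 * 460.8) = 1.239
Step 4: P(E1)/P(E2) = exp(1.239) = 3.451

3.451


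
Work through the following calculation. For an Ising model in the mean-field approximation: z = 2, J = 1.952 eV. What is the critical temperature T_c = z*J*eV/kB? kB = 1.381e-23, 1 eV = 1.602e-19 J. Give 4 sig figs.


Step 1: z*J = 2*1.952 = 3.904 eV
Step 2: Convert to Joules: 3.904*1.602e-19 = 6.254e-19 J
Step 3: T_c = 6.254e-19 / 1.381e-23 = 4.529e+04 K

4.529e+04


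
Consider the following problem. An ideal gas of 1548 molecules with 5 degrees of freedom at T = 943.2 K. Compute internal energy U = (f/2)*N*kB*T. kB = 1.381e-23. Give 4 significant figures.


Step 1: f/2 = 5/2 = 2.5
Step 2: N*kB*T = 1548*1.381e-23*943.2 = 2.016e-17
Step 3: U = 2.5 * 2.016e-17 = 5.041e-17 J

5.041e-17


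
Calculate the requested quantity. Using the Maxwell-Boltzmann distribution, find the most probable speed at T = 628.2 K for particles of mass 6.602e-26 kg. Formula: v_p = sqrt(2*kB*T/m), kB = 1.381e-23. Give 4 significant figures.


Step 1: Numerator = 2*kB*T = 2*1.381e-23*628.2 = 1.735e-20
Step 2: Ratio = 1.735e-20 / 6.602e-26 = 2.628e+05
Step 3: v_p = sqrt(2.628e+05) = 512.7 m/s

512.7


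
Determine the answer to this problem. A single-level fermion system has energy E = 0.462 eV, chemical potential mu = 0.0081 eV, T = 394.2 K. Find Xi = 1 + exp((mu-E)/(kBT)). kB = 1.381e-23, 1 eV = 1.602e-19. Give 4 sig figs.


Step 1: (mu - E) = 0.0081 - 0.462 = -0.4539 eV
Step 2: x = (mu-E)*eV/(kB*T) = -0.4539*1.602e-19/(1.381e-23*394.2) = -13.36
Step 3: exp(x) = 1.582e-06
Step 4: Xi = 1 + 1.582e-06 = 1

1


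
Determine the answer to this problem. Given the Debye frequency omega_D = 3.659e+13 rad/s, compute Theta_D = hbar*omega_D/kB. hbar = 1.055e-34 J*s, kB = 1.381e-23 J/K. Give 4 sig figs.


Step 1: hbar*omega_D = 1.055e-34 * 3.659e+13 = 3.86e-21 J
Step 2: Theta_D = 3.86e-21 / 1.381e-23
Step 3: Theta_D = 279.5 K

279.5


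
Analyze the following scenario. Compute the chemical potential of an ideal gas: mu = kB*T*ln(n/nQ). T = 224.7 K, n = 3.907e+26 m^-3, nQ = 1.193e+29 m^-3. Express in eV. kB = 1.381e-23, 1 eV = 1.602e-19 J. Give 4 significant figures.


Step 1: n/nQ = 3.907e+26/1.193e+29 = 0.003275
Step 2: ln(n/nQ) = -5.721
Step 3: mu = kB*T*ln(n/nQ) = 3.103e-21*-5.721 = -1.775e-20 J
Step 4: Convert to eV: -1.775e-20/1.602e-19 = -0.1108 eV

-0.1108


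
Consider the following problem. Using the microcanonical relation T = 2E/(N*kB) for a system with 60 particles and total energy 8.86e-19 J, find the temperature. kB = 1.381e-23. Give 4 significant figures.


Step 1: Numerator = 2*E = 2*8.86e-19 = 1.772e-18 J
Step 2: Denominator = N*kB = 60*1.381e-23 = 8.286e-22
Step 3: T = 1.772e-18 / 8.286e-22 = 2139 K

2139


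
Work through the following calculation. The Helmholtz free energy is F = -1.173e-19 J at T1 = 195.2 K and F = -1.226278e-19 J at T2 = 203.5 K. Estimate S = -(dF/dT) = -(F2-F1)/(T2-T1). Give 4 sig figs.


Step 1: dF = F2 - F1 = -1.226278e-19 - (-1.173e-19) = -5.3278e-21 J
Step 2: dT = T2 - T1 = 203.5 - 195.2 = 8.3 K
Step 3: S = -dF/dT = -(-5.3278e-21)/8.3 = 6.419e-22 J/K

6.419e-22


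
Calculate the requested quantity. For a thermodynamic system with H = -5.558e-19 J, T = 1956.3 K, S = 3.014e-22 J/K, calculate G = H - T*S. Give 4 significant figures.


Step 1: T*S = 1956.3 * 3.014e-22 = 5.896e-19 J
Step 2: G = H - T*S = -5.558e-19 - 5.896e-19
Step 3: G = -1.145e-18 J

-1.145e-18


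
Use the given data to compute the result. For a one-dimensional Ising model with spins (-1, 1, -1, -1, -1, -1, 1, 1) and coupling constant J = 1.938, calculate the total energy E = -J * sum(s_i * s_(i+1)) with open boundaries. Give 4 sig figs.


Step 1: Nearest-neighbor products: -1, -1, 1, 1, 1, -1, 1
Step 2: Sum of products = 1
Step 3: E = -1.938 * 1 = -1.938

-1.938


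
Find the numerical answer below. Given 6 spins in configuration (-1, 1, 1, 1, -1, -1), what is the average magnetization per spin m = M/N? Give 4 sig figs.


Step 1: Count up spins (+1): 3, down spins (-1): 3
Step 2: Total magnetization M = 3 - 3 = 0
Step 3: m = M/N = 0/6 = 0

0


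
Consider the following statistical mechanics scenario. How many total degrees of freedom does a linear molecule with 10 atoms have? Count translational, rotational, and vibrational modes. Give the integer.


Step 1: Translational DOF = 3
Step 2: Rotational DOF (linear) = 2
Step 3: Vibrational DOF = 3*10 - 5 = 25
Step 4: Total = 3 + 2 + 25 = 30

30


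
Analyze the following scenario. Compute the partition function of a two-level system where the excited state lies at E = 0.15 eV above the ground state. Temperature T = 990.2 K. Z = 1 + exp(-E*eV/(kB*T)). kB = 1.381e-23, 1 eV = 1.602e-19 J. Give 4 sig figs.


Step 1: Compute beta*E = E*eV/(kB*T) = 0.15*1.602e-19/(1.381e-23*990.2) = 1.757
Step 2: exp(-beta*E) = exp(-1.757) = 0.1725
Step 3: Z = 1 + 0.1725 = 1.173

1.173


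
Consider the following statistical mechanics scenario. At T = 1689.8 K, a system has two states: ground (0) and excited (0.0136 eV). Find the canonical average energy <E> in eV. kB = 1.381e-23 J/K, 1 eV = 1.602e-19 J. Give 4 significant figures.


Step 1: beta*E = 0.0136*1.602e-19/(1.381e-23*1689.8) = 0.09336
Step 2: exp(-beta*E) = 0.9109
Step 3: <E> = 0.0136*0.9109/(1+0.9109) = 0.006483 eV

0.006483


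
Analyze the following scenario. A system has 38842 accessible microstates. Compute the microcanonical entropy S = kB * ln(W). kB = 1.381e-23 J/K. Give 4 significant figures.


Step 1: ln(W) = ln(38842) = 10.57
Step 2: S = kB * ln(W) = 1.381e-23 * 10.57
Step 3: S = 1.459e-22 J/K

1.459e-22


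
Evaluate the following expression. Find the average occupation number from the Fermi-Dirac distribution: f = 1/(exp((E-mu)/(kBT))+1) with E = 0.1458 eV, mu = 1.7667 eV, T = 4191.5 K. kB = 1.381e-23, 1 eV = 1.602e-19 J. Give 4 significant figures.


Step 1: (E - mu) = 0.1458 - 1.7667 = -1.621 eV
Step 2: Convert: (E-mu)*eV = -2.597e-19 J
Step 3: x = (E-mu)*eV/(kB*T) = -4.486
Step 4: f = 1/(exp(-4.486)+1) = 0.9889

0.9889


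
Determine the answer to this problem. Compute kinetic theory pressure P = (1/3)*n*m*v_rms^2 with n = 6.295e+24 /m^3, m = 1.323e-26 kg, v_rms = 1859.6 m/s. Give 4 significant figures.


Step 1: v_rms^2 = 1859.6^2 = 3.458e+06
Step 2: n*m = 6.295e+24*1.323e-26 = 0.08328
Step 3: P = (1/3)*0.08328*3.458e+06 = 9.6e+04 Pa

9.6e+04


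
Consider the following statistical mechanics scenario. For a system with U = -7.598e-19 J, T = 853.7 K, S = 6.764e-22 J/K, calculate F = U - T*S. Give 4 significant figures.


Step 1: T*S = 853.7 * 6.764e-22 = 5.774e-19 J
Step 2: F = U - T*S = -7.598e-19 - 5.774e-19
Step 3: F = -1.337e-18 J

-1.337e-18


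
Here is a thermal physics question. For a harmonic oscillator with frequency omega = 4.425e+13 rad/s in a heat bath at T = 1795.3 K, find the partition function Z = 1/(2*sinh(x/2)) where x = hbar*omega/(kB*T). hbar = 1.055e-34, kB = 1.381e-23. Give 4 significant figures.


Step 1: Compute x = hbar*omega/(kB*T) = 1.055e-34*4.425e+13/(1.381e-23*1795.3) = 0.1883
Step 2: x/2 = 0.09415
Step 3: sinh(x/2) = 0.09429
Step 4: Z = 1/(2*0.09429) = 5.303

5.303


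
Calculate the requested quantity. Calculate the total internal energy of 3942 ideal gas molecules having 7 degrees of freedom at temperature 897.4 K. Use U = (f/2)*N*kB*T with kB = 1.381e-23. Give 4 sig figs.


Step 1: f/2 = 7/2 = 3.5
Step 2: N*kB*T = 3942*1.381e-23*897.4 = 4.885e-17
Step 3: U = 3.5 * 4.885e-17 = 1.71e-16 J

1.71e-16


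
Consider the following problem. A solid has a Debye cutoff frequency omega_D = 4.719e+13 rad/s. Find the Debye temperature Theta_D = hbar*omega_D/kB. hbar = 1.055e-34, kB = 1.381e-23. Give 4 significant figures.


Step 1: hbar*omega_D = 1.055e-34 * 4.719e+13 = 4.979e-21 J
Step 2: Theta_D = 4.979e-21 / 1.381e-23
Step 3: Theta_D = 360.5 K

360.5


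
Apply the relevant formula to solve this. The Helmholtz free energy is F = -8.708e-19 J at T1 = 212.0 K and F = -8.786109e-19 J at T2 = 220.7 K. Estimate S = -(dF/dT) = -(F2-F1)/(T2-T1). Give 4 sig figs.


Step 1: dF = F2 - F1 = -8.786109e-19 - (-8.708e-19) = -7.8109e-21 J
Step 2: dT = T2 - T1 = 220.7 - 212.0 = 8.7 K
Step 3: S = -dF/dT = -(-7.8109e-21)/8.7 = 8.978e-22 J/K

8.978e-22


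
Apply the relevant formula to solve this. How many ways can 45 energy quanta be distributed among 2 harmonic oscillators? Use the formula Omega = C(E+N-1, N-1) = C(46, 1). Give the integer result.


Step 1: Use binomial coefficient C(46, 1)
Step 2: Numerator = 46! / 45!
Step 3: Denominator = 1!
Step 4: Omega = 46

46


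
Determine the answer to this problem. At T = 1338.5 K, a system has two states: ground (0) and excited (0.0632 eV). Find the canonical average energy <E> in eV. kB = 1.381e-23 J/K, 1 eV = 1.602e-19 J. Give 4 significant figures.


Step 1: beta*E = 0.0632*1.602e-19/(1.381e-23*1338.5) = 0.5477
Step 2: exp(-beta*E) = 0.5783
Step 3: <E> = 0.0632*0.5783/(1+0.5783) = 0.02316 eV

0.02316


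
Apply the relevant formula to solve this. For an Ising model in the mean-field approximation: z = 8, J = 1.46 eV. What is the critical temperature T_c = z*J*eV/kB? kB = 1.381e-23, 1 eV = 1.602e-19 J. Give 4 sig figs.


Step 1: z*J = 8*1.46 = 11.68 eV
Step 2: Convert to Joules: 11.68*1.602e-19 = 1.871e-18 J
Step 3: T_c = 1.871e-18 / 1.381e-23 = 1.355e+05 K

1.355e+05


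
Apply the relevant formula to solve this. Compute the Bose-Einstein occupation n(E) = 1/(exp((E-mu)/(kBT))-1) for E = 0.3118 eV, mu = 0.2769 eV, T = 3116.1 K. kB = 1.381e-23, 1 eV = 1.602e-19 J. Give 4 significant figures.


Step 1: (E - mu) = 0.0349 eV
Step 2: x = (E-mu)*eV/(kB*T) = 0.0349*1.602e-19/(1.381e-23*3116.1) = 0.1299
Step 3: exp(x) = 1.139
Step 4: n = 1/(exp(x)-1) = 7.208

7.208


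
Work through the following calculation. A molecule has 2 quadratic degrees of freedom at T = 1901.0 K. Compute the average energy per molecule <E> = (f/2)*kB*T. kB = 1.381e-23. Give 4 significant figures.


Step 1: f/2 = 2/2 = 1
Step 2: kB*T = 1.381e-23 * 1901.0 = 2.625e-20
Step 3: <E> = 1 * 2.625e-20 = 2.625e-20 J

2.625e-20


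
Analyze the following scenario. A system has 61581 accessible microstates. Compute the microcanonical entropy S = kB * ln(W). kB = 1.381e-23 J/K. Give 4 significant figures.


Step 1: ln(W) = ln(61581) = 11.03
Step 2: S = kB * ln(W) = 1.381e-23 * 11.03
Step 3: S = 1.523e-22 J/K

1.523e-22


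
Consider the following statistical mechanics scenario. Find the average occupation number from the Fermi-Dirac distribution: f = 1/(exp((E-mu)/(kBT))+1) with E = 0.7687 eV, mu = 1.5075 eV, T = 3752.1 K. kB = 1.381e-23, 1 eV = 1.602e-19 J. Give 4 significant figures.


Step 1: (E - mu) = 0.7687 - 1.5075 = -0.7388 eV
Step 2: Convert: (E-mu)*eV = -1.184e-19 J
Step 3: x = (E-mu)*eV/(kB*T) = -2.284
Step 4: f = 1/(exp(-2.284)+1) = 0.9076

0.9076


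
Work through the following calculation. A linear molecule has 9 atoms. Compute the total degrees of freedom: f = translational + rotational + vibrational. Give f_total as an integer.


Step 1: Translational DOF = 3
Step 2: Rotational DOF (linear) = 2
Step 3: Vibrational DOF = 3*9 - 5 = 22
Step 4: Total = 3 + 2 + 22 = 27

27


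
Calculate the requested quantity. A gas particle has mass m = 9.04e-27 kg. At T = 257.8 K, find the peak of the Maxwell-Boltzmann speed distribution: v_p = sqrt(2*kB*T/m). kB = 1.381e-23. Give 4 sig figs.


Step 1: Numerator = 2*kB*T = 2*1.381e-23*257.8 = 7.12e-21
Step 2: Ratio = 7.12e-21 / 9.04e-27 = 7.877e+05
Step 3: v_p = sqrt(7.877e+05) = 887.5 m/s

887.5


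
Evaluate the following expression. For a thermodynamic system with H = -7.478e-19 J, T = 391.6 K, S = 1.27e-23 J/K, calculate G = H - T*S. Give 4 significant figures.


Step 1: T*S = 391.6 * 1.27e-23 = 4.973e-21 J
Step 2: G = H - T*S = -7.478e-19 - 4.973e-21
Step 3: G = -7.528e-19 J

-7.528e-19


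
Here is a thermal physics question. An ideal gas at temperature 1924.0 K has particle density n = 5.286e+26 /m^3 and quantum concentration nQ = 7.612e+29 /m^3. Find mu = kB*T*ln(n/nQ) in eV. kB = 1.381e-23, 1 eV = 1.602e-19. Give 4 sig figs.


Step 1: n/nQ = 5.286e+26/7.612e+29 = 0.0006944
Step 2: ln(n/nQ) = -7.272
Step 3: mu = kB*T*ln(n/nQ) = 2.657e-20*-7.272 = -1.932e-19 J
Step 4: Convert to eV: -1.932e-19/1.602e-19 = -1.206 eV

-1.206


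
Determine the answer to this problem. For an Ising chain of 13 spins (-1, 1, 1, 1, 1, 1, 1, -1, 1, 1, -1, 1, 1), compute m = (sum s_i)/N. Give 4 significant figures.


Step 1: Count up spins (+1): 10, down spins (-1): 3
Step 2: Total magnetization M = 10 - 3 = 7
Step 3: m = M/N = 7/13 = 0.5385

0.5385


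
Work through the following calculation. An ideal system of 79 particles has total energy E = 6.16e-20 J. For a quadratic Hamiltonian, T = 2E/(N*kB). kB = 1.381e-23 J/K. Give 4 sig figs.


Step 1: Numerator = 2*E = 2*6.16e-20 = 1.232e-19 J
Step 2: Denominator = N*kB = 79*1.381e-23 = 1.091e-21
Step 3: T = 1.232e-19 / 1.091e-21 = 112.9 K

112.9


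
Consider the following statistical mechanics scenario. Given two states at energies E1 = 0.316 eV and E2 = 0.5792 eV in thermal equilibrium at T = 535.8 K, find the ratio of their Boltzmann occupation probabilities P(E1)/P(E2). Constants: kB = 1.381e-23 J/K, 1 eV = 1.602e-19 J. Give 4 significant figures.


Step 1: Compute energy difference dE = E1 - E2 = 0.316 - 0.5792 = -0.2632 eV
Step 2: Convert to Joules: dE_J = -0.2632 * 1.602e-19 = -4.216e-20 J
Step 3: Compute exponent = -dE_J / (kB * T) = -(-4.216e-20) / (1.381e-23 * 535.8) = 5.698
Step 4: P(E1)/P(E2) = exp(5.698) = 298.4

298.4


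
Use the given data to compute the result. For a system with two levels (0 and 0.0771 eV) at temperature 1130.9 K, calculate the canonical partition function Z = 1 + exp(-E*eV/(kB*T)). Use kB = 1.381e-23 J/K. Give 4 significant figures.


Step 1: Compute beta*E = E*eV/(kB*T) = 0.0771*1.602e-19/(1.381e-23*1130.9) = 0.7909
Step 2: exp(-beta*E) = exp(-0.7909) = 0.4535
Step 3: Z = 1 + 0.4535 = 1.453

1.453


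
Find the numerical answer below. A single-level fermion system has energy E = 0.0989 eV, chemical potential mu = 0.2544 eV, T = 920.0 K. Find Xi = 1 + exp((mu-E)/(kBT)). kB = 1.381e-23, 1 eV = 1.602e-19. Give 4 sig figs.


Step 1: (mu - E) = 0.2544 - 0.0989 = 0.1555 eV
Step 2: x = (mu-E)*eV/(kB*T) = 0.1555*1.602e-19/(1.381e-23*920.0) = 1.961
Step 3: exp(x) = 7.104
Step 4: Xi = 1 + 7.104 = 8.104

8.104


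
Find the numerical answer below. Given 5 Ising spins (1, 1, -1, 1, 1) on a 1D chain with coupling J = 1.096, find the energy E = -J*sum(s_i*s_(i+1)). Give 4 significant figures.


Step 1: Nearest-neighbor products: 1, -1, -1, 1
Step 2: Sum of products = 0
Step 3: E = -1.096 * 0 = 0

0


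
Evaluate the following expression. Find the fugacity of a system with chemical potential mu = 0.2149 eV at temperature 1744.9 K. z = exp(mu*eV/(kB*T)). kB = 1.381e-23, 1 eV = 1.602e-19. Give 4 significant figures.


Step 1: Convert mu to Joules: 0.2149*1.602e-19 = 3.443e-20 J
Step 2: kB*T = 1.381e-23*1744.9 = 2.41e-20 J
Step 3: mu/(kB*T) = 1.429
Step 4: z = exp(1.429) = 4.173

4.173


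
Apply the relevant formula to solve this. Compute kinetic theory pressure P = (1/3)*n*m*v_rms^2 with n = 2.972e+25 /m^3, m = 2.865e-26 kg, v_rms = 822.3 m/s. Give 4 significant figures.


Step 1: v_rms^2 = 822.3^2 = 6.762e+05
Step 2: n*m = 2.972e+25*2.865e-26 = 0.8515
Step 3: P = (1/3)*0.8515*6.762e+05 = 1.919e+05 Pa

1.919e+05


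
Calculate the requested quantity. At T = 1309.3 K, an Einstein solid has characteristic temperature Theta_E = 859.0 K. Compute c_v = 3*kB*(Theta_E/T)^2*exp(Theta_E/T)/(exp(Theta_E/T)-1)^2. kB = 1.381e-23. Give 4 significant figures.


Step 1: x = Theta_E/T = 859.0/1309.3 = 0.6561
Step 2: x^2 = 0.4304
Step 3: exp(x) = 1.927
Step 4: c_v = 3*1.381e-23*0.4304*1.927/(1.927-1)^2 = 3.998e-23

3.998e-23


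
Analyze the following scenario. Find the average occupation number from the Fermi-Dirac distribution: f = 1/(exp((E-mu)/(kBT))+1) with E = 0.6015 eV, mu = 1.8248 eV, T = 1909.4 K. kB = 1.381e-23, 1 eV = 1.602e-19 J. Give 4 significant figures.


Step 1: (E - mu) = 0.6015 - 1.8248 = -1.223 eV
Step 2: Convert: (E-mu)*eV = -1.96e-19 J
Step 3: x = (E-mu)*eV/(kB*T) = -7.432
Step 4: f = 1/(exp(-7.432)+1) = 0.9994

0.9994


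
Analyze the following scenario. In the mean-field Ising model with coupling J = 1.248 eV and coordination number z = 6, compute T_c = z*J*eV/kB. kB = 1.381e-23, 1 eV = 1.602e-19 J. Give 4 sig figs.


Step 1: z*J = 6*1.248 = 7.488 eV
Step 2: Convert to Joules: 7.488*1.602e-19 = 1.2e-18 J
Step 3: T_c = 1.2e-18 / 1.381e-23 = 8.686e+04 K

8.686e+04


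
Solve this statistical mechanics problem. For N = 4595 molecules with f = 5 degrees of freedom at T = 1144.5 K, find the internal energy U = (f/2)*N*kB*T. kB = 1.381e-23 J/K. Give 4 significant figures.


Step 1: f/2 = 5/2 = 2.5
Step 2: N*kB*T = 4595*1.381e-23*1144.5 = 7.263e-17
Step 3: U = 2.5 * 7.263e-17 = 1.816e-16 J

1.816e-16


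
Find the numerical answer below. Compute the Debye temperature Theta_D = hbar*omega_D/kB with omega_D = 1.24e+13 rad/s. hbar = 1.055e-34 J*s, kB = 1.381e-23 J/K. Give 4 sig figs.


Step 1: hbar*omega_D = 1.055e-34 * 1.24e+13 = 1.308e-21 J
Step 2: Theta_D = 1.308e-21 / 1.381e-23
Step 3: Theta_D = 94.73 K

94.73


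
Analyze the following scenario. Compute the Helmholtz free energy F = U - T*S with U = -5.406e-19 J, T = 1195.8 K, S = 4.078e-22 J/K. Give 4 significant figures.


Step 1: T*S = 1195.8 * 4.078e-22 = 4.876e-19 J
Step 2: F = U - T*S = -5.406e-19 - 4.876e-19
Step 3: F = -1.028e-18 J

-1.028e-18


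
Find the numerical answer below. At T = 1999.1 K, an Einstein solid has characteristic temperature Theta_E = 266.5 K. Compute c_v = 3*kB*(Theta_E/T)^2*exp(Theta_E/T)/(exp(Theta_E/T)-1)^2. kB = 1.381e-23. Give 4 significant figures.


Step 1: x = Theta_E/T = 266.5/1999.1 = 0.1333
Step 2: x^2 = 0.01777
Step 3: exp(x) = 1.143
Step 4: c_v = 3*1.381e-23*0.01777*1.143/(1.143-1)^2 = 4.137e-23

4.137e-23


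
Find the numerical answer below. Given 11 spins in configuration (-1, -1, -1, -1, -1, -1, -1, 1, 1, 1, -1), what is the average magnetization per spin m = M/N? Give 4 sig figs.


Step 1: Count up spins (+1): 3, down spins (-1): 8
Step 2: Total magnetization M = 3 - 8 = -5
Step 3: m = M/N = -5/11 = -0.4545

-0.4545


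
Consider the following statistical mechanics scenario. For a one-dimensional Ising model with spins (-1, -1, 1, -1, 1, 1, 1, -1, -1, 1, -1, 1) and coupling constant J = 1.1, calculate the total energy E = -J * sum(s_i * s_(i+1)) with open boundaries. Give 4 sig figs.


Step 1: Nearest-neighbor products: 1, -1, -1, -1, 1, 1, -1, 1, -1, -1, -1
Step 2: Sum of products = -3
Step 3: E = -1.1 * -3 = 3.3

3.3


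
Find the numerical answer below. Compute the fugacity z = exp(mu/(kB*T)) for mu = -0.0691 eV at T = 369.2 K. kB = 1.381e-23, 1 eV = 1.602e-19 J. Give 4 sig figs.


Step 1: Convert mu to Joules: -0.0691*1.602e-19 = -1.107e-20 J
Step 2: kB*T = 1.381e-23*369.2 = 5.099e-21 J
Step 3: mu/(kB*T) = -2.171
Step 4: z = exp(-2.171) = 0.114

0.114


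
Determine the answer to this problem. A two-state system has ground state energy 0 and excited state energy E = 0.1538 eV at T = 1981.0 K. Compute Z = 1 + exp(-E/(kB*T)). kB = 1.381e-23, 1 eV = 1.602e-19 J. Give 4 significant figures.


Step 1: Compute beta*E = E*eV/(kB*T) = 0.1538*1.602e-19/(1.381e-23*1981.0) = 0.9006
Step 2: exp(-beta*E) = exp(-0.9006) = 0.4063
Step 3: Z = 1 + 0.4063 = 1.406

1.406


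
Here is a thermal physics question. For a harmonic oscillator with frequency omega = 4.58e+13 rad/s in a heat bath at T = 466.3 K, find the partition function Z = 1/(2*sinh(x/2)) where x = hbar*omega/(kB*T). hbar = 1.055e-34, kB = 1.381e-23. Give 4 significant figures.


Step 1: Compute x = hbar*omega/(kB*T) = 1.055e-34*4.58e+13/(1.381e-23*466.3) = 0.7503
Step 2: x/2 = 0.3752
Step 3: sinh(x/2) = 0.384
Step 4: Z = 1/(2*0.384) = 1.302

1.302


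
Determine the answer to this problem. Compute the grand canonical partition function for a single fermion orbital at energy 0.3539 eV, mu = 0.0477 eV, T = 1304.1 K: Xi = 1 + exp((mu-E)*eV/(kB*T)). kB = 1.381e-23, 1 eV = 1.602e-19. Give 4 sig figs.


Step 1: (mu - E) = 0.0477 - 0.3539 = -0.3062 eV
Step 2: x = (mu-E)*eV/(kB*T) = -0.3062*1.602e-19/(1.381e-23*1304.1) = -2.724
Step 3: exp(x) = 0.06563
Step 4: Xi = 1 + 0.06563 = 1.066

1.066


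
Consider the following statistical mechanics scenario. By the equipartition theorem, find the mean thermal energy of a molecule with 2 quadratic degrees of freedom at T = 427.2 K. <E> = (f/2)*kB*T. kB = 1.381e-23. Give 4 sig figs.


Step 1: f/2 = 2/2 = 1
Step 2: kB*T = 1.381e-23 * 427.2 = 5.9e-21
Step 3: <E> = 1 * 5.9e-21 = 5.9e-21 J

5.9e-21


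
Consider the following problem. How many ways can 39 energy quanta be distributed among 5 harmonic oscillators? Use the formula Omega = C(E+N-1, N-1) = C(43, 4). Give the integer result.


Step 1: Use binomial coefficient C(43, 4)
Step 2: Numerator = 43! / 39!
Step 3: Denominator = 4!
Step 4: Omega = 123410

123410


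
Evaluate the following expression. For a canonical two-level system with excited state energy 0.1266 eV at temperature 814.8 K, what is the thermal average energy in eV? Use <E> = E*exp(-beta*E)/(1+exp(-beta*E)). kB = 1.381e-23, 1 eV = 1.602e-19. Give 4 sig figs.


Step 1: beta*E = 0.1266*1.602e-19/(1.381e-23*814.8) = 1.802
Step 2: exp(-beta*E) = 0.1649
Step 3: <E> = 0.1266*0.1649/(1+0.1649) = 0.01792 eV

0.01792


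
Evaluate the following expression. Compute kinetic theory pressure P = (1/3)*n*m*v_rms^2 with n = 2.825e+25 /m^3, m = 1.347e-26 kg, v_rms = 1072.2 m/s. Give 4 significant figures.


Step 1: v_rms^2 = 1072.2^2 = 1.15e+06
Step 2: n*m = 2.825e+25*1.347e-26 = 0.3805
Step 3: P = (1/3)*0.3805*1.15e+06 = 1.458e+05 Pa

1.458e+05


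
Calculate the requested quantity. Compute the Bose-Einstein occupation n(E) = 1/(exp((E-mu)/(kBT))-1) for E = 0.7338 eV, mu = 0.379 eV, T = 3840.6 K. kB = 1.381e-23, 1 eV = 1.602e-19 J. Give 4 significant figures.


Step 1: (E - mu) = 0.3548 eV
Step 2: x = (E-mu)*eV/(kB*T) = 0.3548*1.602e-19/(1.381e-23*3840.6) = 1.072
Step 3: exp(x) = 2.92
Step 4: n = 1/(exp(x)-1) = 0.5208

0.5208


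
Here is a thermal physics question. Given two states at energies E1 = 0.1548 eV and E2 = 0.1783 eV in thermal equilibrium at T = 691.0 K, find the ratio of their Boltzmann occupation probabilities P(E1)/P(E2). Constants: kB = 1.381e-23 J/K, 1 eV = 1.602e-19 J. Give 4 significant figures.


Step 1: Compute energy difference dE = E1 - E2 = 0.1548 - 0.1783 = -0.0235 eV
Step 2: Convert to Joules: dE_J = -0.0235 * 1.602e-19 = -3.765e-21 J
Step 3: Compute exponent = -dE_J / (kB * T) = -(-3.765e-21) / (1.381e-23 * 691.0) = 0.3945
Step 4: P(E1)/P(E2) = exp(0.3945) = 1.484

1.484


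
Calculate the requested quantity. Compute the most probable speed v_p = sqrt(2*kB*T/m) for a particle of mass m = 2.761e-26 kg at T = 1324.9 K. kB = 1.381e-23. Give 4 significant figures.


Step 1: Numerator = 2*kB*T = 2*1.381e-23*1324.9 = 3.659e-20
Step 2: Ratio = 3.659e-20 / 2.761e-26 = 1.325e+06
Step 3: v_p = sqrt(1.325e+06) = 1151 m/s

1151


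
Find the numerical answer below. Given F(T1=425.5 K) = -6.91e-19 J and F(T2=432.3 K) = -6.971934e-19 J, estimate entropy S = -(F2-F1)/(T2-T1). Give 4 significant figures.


Step 1: dF = F2 - F1 = -6.971934e-19 - (-6.91e-19) = -6.1934e-21 J
Step 2: dT = T2 - T1 = 432.3 - 425.5 = 6.8 K
Step 3: S = -dF/dT = -(-6.1934e-21)/6.8 = 9.108e-22 J/K

9.108e-22


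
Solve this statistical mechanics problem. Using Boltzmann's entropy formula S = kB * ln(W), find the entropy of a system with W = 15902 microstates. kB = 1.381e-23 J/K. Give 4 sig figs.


Step 1: ln(W) = ln(15902) = 9.674
Step 2: S = kB * ln(W) = 1.381e-23 * 9.674
Step 3: S = 1.336e-22 J/K

1.336e-22


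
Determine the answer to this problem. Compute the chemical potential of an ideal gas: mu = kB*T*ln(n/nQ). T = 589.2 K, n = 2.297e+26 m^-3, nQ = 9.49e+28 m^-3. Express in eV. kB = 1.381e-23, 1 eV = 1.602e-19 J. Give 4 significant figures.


Step 1: n/nQ = 2.297e+26/9.49e+28 = 0.00242
Step 2: ln(n/nQ) = -6.024
Step 3: mu = kB*T*ln(n/nQ) = 8.137e-21*-6.024 = -4.901e-20 J
Step 4: Convert to eV: -4.901e-20/1.602e-19 = -0.306 eV

-0.306


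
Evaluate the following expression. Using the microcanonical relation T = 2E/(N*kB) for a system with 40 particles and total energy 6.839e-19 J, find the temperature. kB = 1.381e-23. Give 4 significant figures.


Step 1: Numerator = 2*E = 2*6.839e-19 = 1.368e-18 J
Step 2: Denominator = N*kB = 40*1.381e-23 = 5.524e-22
Step 3: T = 1.368e-18 / 5.524e-22 = 2476 K

2476


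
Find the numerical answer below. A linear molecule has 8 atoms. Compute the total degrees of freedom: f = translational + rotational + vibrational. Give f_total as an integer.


Step 1: Translational DOF = 3
Step 2: Rotational DOF (linear) = 2
Step 3: Vibrational DOF = 3*8 - 5 = 19
Step 4: Total = 3 + 2 + 19 = 24

24


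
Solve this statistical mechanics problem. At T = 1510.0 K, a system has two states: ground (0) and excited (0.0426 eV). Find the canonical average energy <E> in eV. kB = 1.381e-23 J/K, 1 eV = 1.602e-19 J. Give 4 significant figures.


Step 1: beta*E = 0.0426*1.602e-19/(1.381e-23*1510.0) = 0.3273
Step 2: exp(-beta*E) = 0.7209
Step 3: <E> = 0.0426*0.7209/(1+0.7209) = 0.01785 eV

0.01785


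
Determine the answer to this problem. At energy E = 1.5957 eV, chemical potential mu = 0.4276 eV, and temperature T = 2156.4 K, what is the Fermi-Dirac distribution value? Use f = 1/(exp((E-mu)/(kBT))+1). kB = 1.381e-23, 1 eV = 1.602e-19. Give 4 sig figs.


Step 1: (E - mu) = 1.5957 - 0.4276 = 1.168 eV
Step 2: Convert: (E-mu)*eV = 1.871e-19 J
Step 3: x = (E-mu)*eV/(kB*T) = 6.284
Step 4: f = 1/(exp(6.284)+1) = 0.001863

0.001863


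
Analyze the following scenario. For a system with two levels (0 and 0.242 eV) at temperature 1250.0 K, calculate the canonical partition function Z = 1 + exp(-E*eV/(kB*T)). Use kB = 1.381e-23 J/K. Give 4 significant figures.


Step 1: Compute beta*E = E*eV/(kB*T) = 0.242*1.602e-19/(1.381e-23*1250.0) = 2.246
Step 2: exp(-beta*E) = exp(-2.246) = 0.1058
Step 3: Z = 1 + 0.1058 = 1.106

1.106


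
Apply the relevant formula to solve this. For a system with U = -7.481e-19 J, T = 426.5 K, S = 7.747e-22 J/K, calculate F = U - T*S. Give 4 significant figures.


Step 1: T*S = 426.5 * 7.747e-22 = 3.304e-19 J
Step 2: F = U - T*S = -7.481e-19 - 3.304e-19
Step 3: F = -1.079e-18 J

-1.079e-18
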